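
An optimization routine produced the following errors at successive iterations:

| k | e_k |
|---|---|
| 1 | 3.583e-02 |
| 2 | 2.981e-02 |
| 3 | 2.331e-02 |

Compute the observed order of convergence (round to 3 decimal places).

1.337

p ≈ ln(e_3/e_2) / ln(e_2/e_1)
  = ln(2.331e-02/2.981e-02) / ln(2.981e-02/3.583e-02)
  = ln(0.781952) / ln(0.831984)
  = -0.245962 / -0.183942 ≈ 1.337171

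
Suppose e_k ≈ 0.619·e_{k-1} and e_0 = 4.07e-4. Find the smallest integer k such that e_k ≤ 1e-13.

After k steps, e_k ≈ 4.07e-4·0.619^k.
Need 0.619^k ≤ 1e-13/4.07e-4 = 2.457e-10.
k ≥ ln(2.457e-10)/ln(0.619) = -22.1269/-0.47965 = 46.131.
Smallest integer k = 47.

47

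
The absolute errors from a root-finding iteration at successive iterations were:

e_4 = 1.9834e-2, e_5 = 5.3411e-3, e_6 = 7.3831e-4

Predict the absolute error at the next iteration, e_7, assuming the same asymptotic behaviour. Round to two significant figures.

First estimate the order: p ≈ ln(e_6/e_5) / ln(e_5/e_4) = ln(7.3831e-4/5.3411e-3)/ln(5.3411e-3/1.9834e-2) = ln(0.138232)/ln(0.26929) ≈ 1.5083.
Then e_7 ≈ e_6·(e_6/e_5)^p = 7.3831e-4·(0.138232)^1.5083 = 7.3831e-4·0.0505568 ≈ 3.733e-05.

3.7e-5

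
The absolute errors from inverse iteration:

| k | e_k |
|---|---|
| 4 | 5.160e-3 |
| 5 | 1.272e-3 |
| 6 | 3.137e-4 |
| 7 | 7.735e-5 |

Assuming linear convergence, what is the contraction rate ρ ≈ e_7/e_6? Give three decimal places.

0.247

ρ ≈ e_7/e_6 = 7.735e-5/3.137e-4 = 0.24657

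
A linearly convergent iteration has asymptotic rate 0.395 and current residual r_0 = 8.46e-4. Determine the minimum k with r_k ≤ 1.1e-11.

After k steps, r_k ≈ 8.46e-4·0.395^k.
Need 0.395^k ≤ 1.1e-11/8.46e-4 = 1.30024e-08.
k ≥ ln(1.30024e-08)/ln(0.395) = -18.1581/-0.92887 = 19.549.
Smallest integer k = 20.

20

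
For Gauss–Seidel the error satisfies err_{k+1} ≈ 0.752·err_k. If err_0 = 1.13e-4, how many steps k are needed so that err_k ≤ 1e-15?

90

After k steps, err_k ≈ 1.13e-4·0.752^k.
Need 0.752^k ≤ 1e-15/1.13e-4 = 8.84956e-12.
k ≥ ln(8.84956e-12)/ln(0.752) = -25.4507/-0.28502 = 89.294.
Smallest integer k = 90.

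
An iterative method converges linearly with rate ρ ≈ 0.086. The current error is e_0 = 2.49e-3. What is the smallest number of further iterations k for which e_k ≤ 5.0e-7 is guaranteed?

After k steps, e_k ≈ 2.49e-3·0.086^k.
Need 0.086^k ≤ 5.0e-7/2.49e-3 = 0.000200803.
k ≥ ln(0.000200803)/ln(0.086) = -8.5132/-2.45341 = 3.470.
Smallest integer k = 4.

4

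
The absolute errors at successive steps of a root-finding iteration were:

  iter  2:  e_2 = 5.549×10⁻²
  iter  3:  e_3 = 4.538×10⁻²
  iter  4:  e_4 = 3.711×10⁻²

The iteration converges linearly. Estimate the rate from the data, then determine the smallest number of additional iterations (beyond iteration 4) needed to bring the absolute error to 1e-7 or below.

Rate ρ ≈ e_4/e_3 = 3.711×10⁻²/4.538×10⁻² = 0.8178.
After j more steps, e_{4+j} ≈ 3.711×10⁻²·ρ^j; need ρ^j ≤ 1e-7/3.711×10⁻² = 2.69469e-06.
j ≥ ln(2.69469e-06)/ln(0.8178) = -12.8242/-0.20114 = 63.758.
So 64 more iterations are needed.

64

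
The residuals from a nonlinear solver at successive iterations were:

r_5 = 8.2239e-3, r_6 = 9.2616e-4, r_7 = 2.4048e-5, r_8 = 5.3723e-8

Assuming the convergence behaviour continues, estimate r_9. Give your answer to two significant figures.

First estimate the order: p ≈ ln(r_8/r_7) / ln(r_7/r_6) = ln(5.3723e-8/2.4048e-5)/ln(2.4048e-5/9.2616e-4) = ln(0.00223399)/ln(0.0259653) ≈ 1.6719.
Then r_9 ≈ r_8·(r_8/r_7)^p = 5.3723e-8·(0.00223399)^1.6719 = 5.3723e-8·3.69768e-05 ≈ 1.987e-12.

2.0e-12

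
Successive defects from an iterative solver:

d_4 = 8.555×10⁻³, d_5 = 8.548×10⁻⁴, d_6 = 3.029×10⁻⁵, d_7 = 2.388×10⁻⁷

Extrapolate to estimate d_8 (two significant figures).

First estimate the order: p ≈ ln(d_7/d_6) / ln(d_6/d_5) = ln(2.388×10⁻⁷/3.029×10⁻⁵)/ln(3.029×10⁻⁵/8.548×10⁻⁴) = ln(0.00788379)/ln(0.0354352) ≈ 1.4500.
Then d_8 ≈ d_7·(d_7/d_6)^p = 2.388×10⁻⁷·(0.00788379)^1.4500 = 2.388×10⁻⁷·0.000891797 ≈ 2.13e-10.

2.1e-10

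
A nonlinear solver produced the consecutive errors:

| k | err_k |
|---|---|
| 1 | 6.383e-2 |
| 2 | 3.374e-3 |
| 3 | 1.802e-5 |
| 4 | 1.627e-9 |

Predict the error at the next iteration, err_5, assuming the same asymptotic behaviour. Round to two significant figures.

1.0e-16

First estimate the order: p ≈ ln(err_4/err_3) / ln(err_3/err_2) = ln(1.627e-9/1.802e-5)/ln(1.802e-5/3.374e-3) = ln(9.02886e-05)/ln(0.00534084) ≈ 1.7798.
Then err_5 ≈ err_4·(err_4/err_3)^p = 1.627e-9·(9.02886e-05)^1.7798 = 1.627e-9·6.3363e-08 ≈ 1.031e-16.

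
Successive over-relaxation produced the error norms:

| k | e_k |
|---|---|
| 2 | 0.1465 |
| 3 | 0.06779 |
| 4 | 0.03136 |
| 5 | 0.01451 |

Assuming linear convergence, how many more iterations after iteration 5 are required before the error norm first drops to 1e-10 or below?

25

Rate ρ ≈ e_5/e_4 = 0.01451/0.03136 = 0.4627.
After j more steps, e_{5+j} ≈ 0.01451·ρ^j; need ρ^j ≤ 1e-10/0.01451 = 6.8918e-09.
j ≥ ln(6.8918e-09)/ln(0.4627) = -18.7929/-0.77068 = 24.385.
So 25 more iterations are needed.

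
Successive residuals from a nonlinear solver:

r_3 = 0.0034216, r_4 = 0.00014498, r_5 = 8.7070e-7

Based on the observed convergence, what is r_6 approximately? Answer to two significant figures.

2.2e-10

First estimate the order: p ≈ ln(r_5/r_4) / ln(r_4/r_3) = ln(8.7070e-7/0.00014498)/ln(0.00014498/0.0034216) = ln(0.00600566)/ln(0.042372) ≈ 1.6180.
Then r_6 ≈ r_5·(r_5/r_4)^p = 8.7070e-7·(0.00600566)^1.6180 = 8.7070e-7·0.000254514 ≈ 2.216e-10.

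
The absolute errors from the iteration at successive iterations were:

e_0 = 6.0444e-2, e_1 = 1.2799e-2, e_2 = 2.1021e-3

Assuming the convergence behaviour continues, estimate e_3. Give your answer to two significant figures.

2.6e-4

First estimate the order: p ≈ ln(e_2/e_1) / ln(e_1/e_0) = ln(2.1021e-3/1.2799e-2)/ln(1.2799e-2/6.0444e-2) = ln(0.164239)/ln(0.21175) ≈ 1.1637.
Then e_3 ≈ e_2·(e_2/e_1)^p = 2.1021e-3·(0.164239)^1.1637 = 2.1021e-3·0.122194 ≈ 0.0002569.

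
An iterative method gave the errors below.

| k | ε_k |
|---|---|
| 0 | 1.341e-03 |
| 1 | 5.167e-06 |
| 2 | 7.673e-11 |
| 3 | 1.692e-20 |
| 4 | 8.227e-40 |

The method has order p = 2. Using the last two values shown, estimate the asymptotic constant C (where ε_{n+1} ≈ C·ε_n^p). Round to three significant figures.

2.87

C ≈ ε_4 / ε_3^2
  = 8.227e-40 / (1.692e-20)^2
  = 8.227e-40 / 2.86286e-40 ≈ 2.8737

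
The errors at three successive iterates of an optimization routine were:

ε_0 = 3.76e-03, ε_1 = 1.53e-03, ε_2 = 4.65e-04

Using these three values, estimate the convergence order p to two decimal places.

p ≈ ln(ε_2/ε_1) / ln(ε_1/ε_0)
  = ln(4.65e-04/1.53e-03) / ln(1.53e-03/3.76e-03)
  = ln(0.303922) / ln(0.406915)
  = -1.19098 / -0.89915 ≈ 1.32456

1.32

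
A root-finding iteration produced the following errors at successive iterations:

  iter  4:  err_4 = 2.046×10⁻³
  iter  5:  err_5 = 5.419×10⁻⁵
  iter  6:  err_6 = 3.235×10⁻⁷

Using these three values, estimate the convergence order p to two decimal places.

1.41

p ≈ ln(err_6/err_5) / ln(err_5/err_4)
  = ln(3.235×10⁻⁷/5.419×10⁻⁵) / ln(5.419×10⁻⁵/2.046×10⁻³)
  = ln(0.00596974) / ln(0.0264858)
  = -5.12105 / -3.63115 ≈ 1.41031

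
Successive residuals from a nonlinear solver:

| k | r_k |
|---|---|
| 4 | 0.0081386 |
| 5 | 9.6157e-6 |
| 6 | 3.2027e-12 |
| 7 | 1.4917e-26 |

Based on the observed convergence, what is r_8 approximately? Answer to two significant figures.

2.9e-58

First estimate the order: p ≈ ln(r_7/r_6) / ln(r_6/r_5) = ln(1.4917e-26/3.2027e-12)/ln(3.2027e-12/9.6157e-6) = ln(4.65763e-15)/ln(3.3307e-07) ≈ 2.2126.
Then r_8 ≈ r_7·(r_7/r_6)^p = 1.4917e-26·(4.65763e-15)^2.2126 = 1.4917e-26·1.94707e-32 ≈ 2.904e-58.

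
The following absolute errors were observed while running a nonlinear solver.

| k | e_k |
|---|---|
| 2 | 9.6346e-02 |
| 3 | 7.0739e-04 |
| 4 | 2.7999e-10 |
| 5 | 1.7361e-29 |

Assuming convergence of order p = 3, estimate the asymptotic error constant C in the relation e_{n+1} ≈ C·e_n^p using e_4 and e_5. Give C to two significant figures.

0.79

C ≈ e_5 / e_4^3
  = 1.7361e-29 / (2.7999e-10)^3
  = 1.7361e-29 / 2.19496e-29 ≈ 0.79095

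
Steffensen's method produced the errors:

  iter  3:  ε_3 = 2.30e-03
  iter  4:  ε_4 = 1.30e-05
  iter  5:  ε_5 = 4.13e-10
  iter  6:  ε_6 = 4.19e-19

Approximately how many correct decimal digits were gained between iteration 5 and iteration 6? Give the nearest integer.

9

Digits gained ≈ log₁₀(ε_5/ε_6) = log₁₀(4.13e-10/4.19e-19) = log₁₀(9.8568e+08) ≈ 8.994.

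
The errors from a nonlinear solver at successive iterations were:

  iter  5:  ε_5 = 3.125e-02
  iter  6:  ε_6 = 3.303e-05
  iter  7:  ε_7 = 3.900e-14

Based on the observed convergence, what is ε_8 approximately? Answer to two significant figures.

First estimate the order: p ≈ ln(ε_7/ε_6) / ln(ε_6/ε_5) = ln(3.900e-14/3.303e-05)/ln(3.303e-05/3.125e-02) = ln(1.18074e-09)/ln(0.00105696) ≈ 3.0000.
Then ε_8 ≈ ε_7·(ε_7/ε_6)^p = 3.900e-14·(1.18074e-09)^3.0000 = 3.900e-14·1.64613e-27 ≈ 6.42e-41.

6.4e-41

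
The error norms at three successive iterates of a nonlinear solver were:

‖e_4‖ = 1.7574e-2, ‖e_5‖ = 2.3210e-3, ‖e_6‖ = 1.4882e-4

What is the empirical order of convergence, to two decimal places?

p ≈ ln(‖e_6‖/‖e_5‖) / ln(‖e_5‖/‖e_4‖)
  = ln(1.4882e-4/2.3210e-3) / ln(2.3210e-3/1.7574e-2)
  = ln(0.0641189) / ln(0.13207)
  = -2.74702 / -2.02442 ≈ 1.35694

1.36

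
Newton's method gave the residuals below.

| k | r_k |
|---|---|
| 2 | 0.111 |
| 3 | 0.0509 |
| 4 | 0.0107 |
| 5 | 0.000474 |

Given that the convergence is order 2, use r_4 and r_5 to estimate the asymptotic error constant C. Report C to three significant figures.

4.14

C ≈ r_5 / r_4^2
  = 0.000474 / (0.0107)^2
  = 0.000474 / 0.00011449 ≈ 4.1401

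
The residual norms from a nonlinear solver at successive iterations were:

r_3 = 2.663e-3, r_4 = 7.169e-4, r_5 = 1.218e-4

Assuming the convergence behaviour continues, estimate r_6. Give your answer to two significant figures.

First estimate the order: p ≈ ln(r_5/r_4) / ln(r_4/r_3) = ln(1.218e-4/7.169e-4)/ln(7.169e-4/2.663e-3) = ln(0.169898)/ln(0.269208) ≈ 1.3508.
Then r_6 ≈ r_5·(r_5/r_4)^p = 1.218e-4·(0.169898)^1.3508 = 1.218e-4·0.0912301 ≈ 1.111e-05.

1.1e-5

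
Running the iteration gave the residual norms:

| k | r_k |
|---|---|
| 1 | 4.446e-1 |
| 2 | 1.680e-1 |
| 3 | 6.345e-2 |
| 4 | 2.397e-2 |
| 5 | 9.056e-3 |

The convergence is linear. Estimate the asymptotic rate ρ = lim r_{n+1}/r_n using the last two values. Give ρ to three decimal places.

0.378

ρ ≈ r_5/r_4 = 9.056e-3/2.397e-2 = 0.37781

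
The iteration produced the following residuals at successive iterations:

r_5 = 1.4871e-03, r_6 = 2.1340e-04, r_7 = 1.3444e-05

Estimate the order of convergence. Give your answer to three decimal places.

p ≈ ln(r_7/r_6) / ln(r_6/r_5)
  = ln(1.3444e-05/2.1340e-04) / ln(2.1340e-04/1.4871e-03)
  = ln(0.0629991) / ln(0.143501)
  = -2.764635 / -1.941413 ≈ 1.424032

1.424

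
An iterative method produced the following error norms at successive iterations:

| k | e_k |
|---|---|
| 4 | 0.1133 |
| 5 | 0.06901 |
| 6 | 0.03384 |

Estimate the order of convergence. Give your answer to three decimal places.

p ≈ ln(e_6/e_5) / ln(e_5/e_4)
  = ln(0.03384/0.06901) / ln(0.06901/0.1133)
  = ln(0.490364) / ln(0.609091)
  = -0.712607 / -0.495788 ≈ 1.437322

1.437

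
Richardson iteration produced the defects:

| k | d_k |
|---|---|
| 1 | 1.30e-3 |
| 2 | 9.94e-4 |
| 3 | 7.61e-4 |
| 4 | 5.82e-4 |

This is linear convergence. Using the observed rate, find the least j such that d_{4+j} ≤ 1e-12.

Rate ρ ≈ d_4/d_3 = 5.82e-4/7.61e-4 = 0.7648.
After j more steps, d_{4+j} ≈ 5.82e-4·ρ^j; need ρ^j ≤ 1e-12/5.82e-4 = 1.71821e-09.
j ≥ ln(1.71821e-09)/ln(0.7648) = -20.1820/-0.26814 = 75.267.
So 76 more iterations are needed.

76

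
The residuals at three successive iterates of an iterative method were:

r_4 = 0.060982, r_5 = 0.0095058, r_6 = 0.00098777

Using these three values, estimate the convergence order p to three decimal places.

1.218

p ≈ ln(r_6/r_5) / ln(r_5/r_4)
  = ln(0.00098777/0.0095058) / ln(0.0095058/0.060982)
  = ln(0.103912) / ln(0.155879)
  = -2.264211 / -1.858675 ≈ 1.218186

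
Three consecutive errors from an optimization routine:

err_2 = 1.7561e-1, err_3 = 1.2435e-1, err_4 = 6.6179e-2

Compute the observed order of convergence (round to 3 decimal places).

1.827

p ≈ ln(err_4/err_3) / ln(err_3/err_2)
  = ln(6.6179e-2/1.2435e-1) / ln(1.2435e-1/1.7561e-1)
  = ln(0.532199) / ln(0.708103)
  = -0.630738 / -0.345166 ≈ 1.827347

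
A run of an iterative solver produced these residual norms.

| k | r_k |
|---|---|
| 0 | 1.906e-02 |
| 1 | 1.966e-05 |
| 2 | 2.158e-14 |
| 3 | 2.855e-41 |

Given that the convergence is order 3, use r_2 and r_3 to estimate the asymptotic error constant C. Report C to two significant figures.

C ≈ r_3 / r_2^3
  = 2.855e-41 / (2.158e-14)^3
  = 2.855e-41 / 1.00497e-41 ≈ 2.8409

2.8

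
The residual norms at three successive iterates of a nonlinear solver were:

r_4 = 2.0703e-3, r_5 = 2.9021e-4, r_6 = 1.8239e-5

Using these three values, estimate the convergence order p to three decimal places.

p ≈ ln(r_6/r_5) / ln(r_5/r_4)
  = ln(1.8239e-5/2.9021e-4) / ln(2.9021e-4/2.0703e-3)
  = ln(0.0628476) / ln(0.140178)
  = -2.767043 / -1.964842 ≈ 1.408278

1.408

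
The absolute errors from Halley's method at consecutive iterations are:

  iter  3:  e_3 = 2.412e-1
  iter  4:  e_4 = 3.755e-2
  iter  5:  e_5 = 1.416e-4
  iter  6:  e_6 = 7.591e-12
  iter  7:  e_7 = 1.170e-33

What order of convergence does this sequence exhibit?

3

Consecutive ratios: e_7/e_6 = 1.170e-33/7.591e-12 = 1.5413e-22, e_6/e_5 = 7.591e-12/1.416e-4 = 5.36088e-08.
p ≈ ln(1.5413e-22)/ln(5.36088e-08) = -50.2242/-16.7416 ≈ 3.00.
So the convergence is cubic (order 3).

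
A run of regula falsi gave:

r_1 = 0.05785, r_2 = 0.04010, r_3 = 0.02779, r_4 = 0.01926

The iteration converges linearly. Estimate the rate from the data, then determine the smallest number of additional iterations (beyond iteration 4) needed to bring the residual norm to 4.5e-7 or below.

30

Rate ρ ≈ r_4/r_3 = 0.01926/0.02779 = 0.6931.
After j more steps, r_{4+j} ≈ 0.01926·ρ^j; need ρ^j ≤ 4.5e-7/0.01926 = 2.33645e-05.
j ≥ ln(2.33645e-05)/ln(0.6931) = -10.6643/-0.36658 = 29.091.
So 30 more iterations are needed.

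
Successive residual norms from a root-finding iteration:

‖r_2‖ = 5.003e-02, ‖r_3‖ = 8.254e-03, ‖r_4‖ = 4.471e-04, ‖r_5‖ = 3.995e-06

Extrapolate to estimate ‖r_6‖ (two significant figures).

First estimate the order: p ≈ ln(‖r_5‖/‖r_4‖) / ln(‖r_4‖/‖r_3‖) = ln(3.995e-06/4.471e-04)/ln(4.471e-04/8.254e-03) = ln(0.00893536)/ln(0.0541677) ≈ 1.6181.
Then ‖r_6‖ ≈ ‖r_5‖·(‖r_5‖/‖r_4‖)^p = 3.995e-06·(0.00893536)^1.6181 = 3.995e-06·0.000483832 ≈ 1.933e-09.

1.9e-9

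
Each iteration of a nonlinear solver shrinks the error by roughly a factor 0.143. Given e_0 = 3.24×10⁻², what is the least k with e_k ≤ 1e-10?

11

After k steps, e_k ≈ 3.24×10⁻²·0.143^k.
Need 0.143^k ≤ 1e-10/3.24×10⁻² = 3.08642e-09.
k ≥ ln(3.08642e-09)/ln(0.143) = -19.5963/-1.94491 = 10.076.
Smallest integer k = 11.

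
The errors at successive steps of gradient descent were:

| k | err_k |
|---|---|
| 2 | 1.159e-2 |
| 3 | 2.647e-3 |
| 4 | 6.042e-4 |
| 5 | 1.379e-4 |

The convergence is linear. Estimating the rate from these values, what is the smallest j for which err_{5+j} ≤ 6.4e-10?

9

Rate ρ ≈ err_5/err_4 = 1.379e-4/6.042e-4 = 0.2282.
After j more steps, err_{5+j} ≈ 1.379e-4·ρ^j; need ρ^j ≤ 6.4e-10/1.379e-4 = 4.64104e-06.
j ≥ ln(4.64104e-06)/ln(0.2282) = -12.2806/-1.47753 = 8.312.
So 9 more iterations are needed.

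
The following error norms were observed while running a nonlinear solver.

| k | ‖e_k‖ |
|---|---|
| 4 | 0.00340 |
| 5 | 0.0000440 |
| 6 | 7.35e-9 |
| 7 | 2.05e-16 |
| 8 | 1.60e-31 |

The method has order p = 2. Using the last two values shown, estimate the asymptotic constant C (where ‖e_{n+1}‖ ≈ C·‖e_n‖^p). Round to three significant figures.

3.81

C ≈ ‖e_8‖ / ‖e_7‖^2
  = 1.60e-31 / (2.05e-16)^2
  = 1.60e-31 / 4.2025e-32 ≈ 3.8073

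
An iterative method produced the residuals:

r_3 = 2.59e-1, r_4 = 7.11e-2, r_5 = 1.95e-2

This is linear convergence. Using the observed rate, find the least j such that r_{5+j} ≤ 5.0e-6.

Rate ρ ≈ r_5/r_4 = 1.95e-2/7.11e-2 = 0.2743.
After j more steps, r_{5+j} ≈ 1.95e-2·ρ^j; need ρ^j ≤ 5.0e-6/1.95e-2 = 0.00025641.
j ≥ ln(0.00025641)/ln(0.2743) = -8.2687/-1.29353 = 6.392.
So 7 more iterations are needed.

7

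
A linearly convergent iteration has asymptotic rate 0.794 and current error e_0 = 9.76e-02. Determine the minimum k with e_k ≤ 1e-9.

After k steps, e_k ≈ 9.76e-02·0.794^k.
Need 0.794^k ≤ 1e-9/9.76e-02 = 1.02459e-08.
k ≥ ln(1.02459e-08)/ln(0.794) = -18.3964/-0.23067 = 79.752.
Smallest integer k = 80.

80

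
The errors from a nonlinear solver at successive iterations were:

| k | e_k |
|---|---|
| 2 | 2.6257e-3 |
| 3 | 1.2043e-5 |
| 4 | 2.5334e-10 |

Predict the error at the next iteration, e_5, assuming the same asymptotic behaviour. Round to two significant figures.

First estimate the order: p ≈ ln(e_4/e_3) / ln(e_3/e_2) = ln(2.5334e-10/1.2043e-5)/ln(1.2043e-5/2.6257e-3) = ln(2.10363e-05)/ln(0.00458659) ≈ 2.0000.
Then e_5 ≈ e_4·(e_4/e_3)^p = 2.5334e-10·(2.10363e-05)^2.0000 = 2.5334e-10·4.42526e-10 ≈ 1.121e-19.

1.1e-19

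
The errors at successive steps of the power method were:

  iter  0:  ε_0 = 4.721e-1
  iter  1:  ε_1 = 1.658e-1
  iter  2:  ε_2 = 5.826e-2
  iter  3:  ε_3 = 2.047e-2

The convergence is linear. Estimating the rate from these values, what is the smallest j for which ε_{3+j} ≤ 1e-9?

17

Rate ρ ≈ ε_3/ε_2 = 2.047e-2/5.826e-2 = 0.3514.
After j more steps, ε_{3+j} ≈ 2.047e-2·ρ^j; need ρ^j ≤ 1e-9/2.047e-2 = 4.8852e-08.
j ≥ ln(4.8852e-08)/ln(0.3514) = -16.8345/-1.04583 = 16.097.
So 17 more iterations are needed.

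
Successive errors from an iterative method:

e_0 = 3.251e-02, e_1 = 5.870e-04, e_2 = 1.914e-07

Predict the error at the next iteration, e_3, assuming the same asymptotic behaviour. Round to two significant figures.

First estimate the order: p ≈ ln(e_2/e_1) / ln(e_1/e_0) = ln(1.914e-07/5.870e-04)/ln(5.870e-04/3.251e-02) = ln(0.000326065)/ln(0.018056) ≈ 2.0000.
Then e_3 ≈ e_2·(e_2/e_1)^p = 1.914e-07·(0.000326065)^2.0000 = 1.914e-07·1.06318e-07 ≈ 2.035e-14.

2.0e-14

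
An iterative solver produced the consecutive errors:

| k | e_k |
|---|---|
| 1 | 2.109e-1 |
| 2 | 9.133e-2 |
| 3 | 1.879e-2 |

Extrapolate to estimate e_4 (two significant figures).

First estimate the order: p ≈ ln(e_3/e_2) / ln(e_2/e_1) = ln(1.879e-2/9.133e-2)/ln(9.133e-2/2.109e-1) = ln(0.205737)/ln(0.433049) ≈ 1.8893.
Then e_4 ≈ e_3·(e_3/e_2)^p = 1.879e-2·(0.205737)^1.8893 = 1.879e-2·0.0504244 ≈ 0.0009475.

9.5e-4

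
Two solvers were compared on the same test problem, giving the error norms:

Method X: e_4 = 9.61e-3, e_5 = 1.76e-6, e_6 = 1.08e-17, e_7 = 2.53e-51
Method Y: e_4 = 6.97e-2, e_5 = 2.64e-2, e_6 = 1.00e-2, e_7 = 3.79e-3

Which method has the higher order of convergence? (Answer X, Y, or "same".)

Method X: p ≈ ln(2.53e-51/1.08e-17)/ln(1.08e-17/1.76e-6) ≈ 3.00.
Method Y: p ≈ ln(3.79e-3/1.00e-2)/ln(1.00e-2/2.64e-2) ≈ 1.00.
Method X has the higher order (≈3.0 vs ≈1.0).

X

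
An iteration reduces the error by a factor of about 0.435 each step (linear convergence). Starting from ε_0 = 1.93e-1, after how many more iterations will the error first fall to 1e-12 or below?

After k steps, ε_k ≈ 1.93e-1·0.435^k.
Need 0.435^k ≤ 1e-12/1.93e-1 = 5.18135e-12.
k ≥ ln(5.18135e-12)/ln(0.435) = -25.9860/-0.83241 = 31.218.
Smallest integer k = 32.

32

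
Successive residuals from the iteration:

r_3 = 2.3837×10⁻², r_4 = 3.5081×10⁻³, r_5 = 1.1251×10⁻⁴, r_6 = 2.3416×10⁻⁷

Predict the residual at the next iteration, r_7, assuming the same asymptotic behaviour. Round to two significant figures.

First estimate the order: p ≈ ln(r_6/r_5) / ln(r_5/r_4) = ln(2.3416×10⁻⁷/1.1251×10⁻⁴)/ln(1.1251×10⁻⁴/3.5081×10⁻³) = ln(0.00208124)/ln(0.0320715) ≈ 1.7951.
Then r_7 ≈ r_6·(r_6/r_5)^p = 2.3416×10⁻⁷·(0.00208124)^1.7951 = 2.3416×10⁻⁷·1.53504e-05 ≈ 3.594e-12.

3.6e-12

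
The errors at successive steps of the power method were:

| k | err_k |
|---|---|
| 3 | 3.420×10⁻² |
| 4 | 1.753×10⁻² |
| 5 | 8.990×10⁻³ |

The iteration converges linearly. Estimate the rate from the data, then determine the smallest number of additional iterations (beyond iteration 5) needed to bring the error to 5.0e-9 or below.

22

Rate ρ ≈ err_5/err_4 = 8.990×10⁻³/1.753×10⁻² = 0.5128.
After j more steps, err_{5+j} ≈ 8.990×10⁻³·ρ^j; need ρ^j ≤ 5.0e-9/8.990×10⁻³ = 5.56174e-07.
j ≥ ln(5.56174e-07)/ln(0.5128) = -14.4022/-0.66787 = 21.564.
So 22 more iterations are needed.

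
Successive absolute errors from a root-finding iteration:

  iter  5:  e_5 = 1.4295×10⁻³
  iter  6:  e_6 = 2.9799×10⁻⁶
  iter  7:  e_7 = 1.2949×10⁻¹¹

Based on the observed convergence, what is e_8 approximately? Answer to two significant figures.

2.4e-22

First estimate the order: p ≈ ln(e_7/e_6) / ln(e_6/e_5) = ln(1.2949×10⁻¹¹/2.9799×10⁻⁶)/ln(2.9799×10⁻⁶/1.4295×10⁻³) = ln(4.34545e-06)/ln(0.00208458) ≈ 2.0000.
Then e_8 ≈ e_7·(e_7/e_6)^p = 1.2949×10⁻¹¹·(4.34545e-06)^2.0000 = 1.2949×10⁻¹¹·1.88829e-11 ≈ 2.445e-22.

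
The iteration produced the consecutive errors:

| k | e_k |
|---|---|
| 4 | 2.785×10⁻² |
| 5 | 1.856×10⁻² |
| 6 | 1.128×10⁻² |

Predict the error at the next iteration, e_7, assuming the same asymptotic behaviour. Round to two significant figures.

6.1e-3

First estimate the order: p ≈ ln(e_6/e_5) / ln(e_5/e_4) = ln(1.128×10⁻²/1.856×10⁻²)/ln(1.856×10⁻²/2.785×10⁻²) = ln(0.607759)/ln(0.666427) ≈ 1.2271.
Then e_7 ≈ e_6·(e_6/e_5)^p = 1.128×10⁻²·(0.607759)^1.2271 = 1.128×10⁻²·0.542771 ≈ 0.006122.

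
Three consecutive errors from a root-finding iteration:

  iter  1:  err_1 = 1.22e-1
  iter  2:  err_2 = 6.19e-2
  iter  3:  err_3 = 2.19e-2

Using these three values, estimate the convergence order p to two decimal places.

p ≈ ln(err_3/err_2) / ln(err_2/err_1)
  = ln(2.19e-2/6.19e-2) / ln(6.19e-2/1.22e-1)
  = ln(0.353796) / ln(0.507377)
  = -1.03903 / -0.67850 ≈ 1.53136

1.53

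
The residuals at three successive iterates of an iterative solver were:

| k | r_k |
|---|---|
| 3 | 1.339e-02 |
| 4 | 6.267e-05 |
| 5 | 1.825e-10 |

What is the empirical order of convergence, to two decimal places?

2.38

p ≈ ln(r_5/r_4) / ln(r_4/r_3)
  = ln(1.825e-10/6.267e-05) / ln(6.267e-05/1.339e-02)
  = ln(2.91208e-06) / ln(0.00468036)
  = -12.74664 / -5.36438 ≈ 2.37616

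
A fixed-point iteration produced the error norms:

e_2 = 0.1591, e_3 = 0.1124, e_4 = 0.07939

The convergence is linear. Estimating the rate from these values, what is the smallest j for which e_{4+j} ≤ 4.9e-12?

68

Rate ρ ≈ e_4/e_3 = 0.07939/0.1124 = 0.7063.
After j more steps, e_{4+j} ≈ 0.07939·ρ^j; need ρ^j ≤ 4.9e-12/0.07939 = 6.17206e-11.
j ≥ ln(6.17206e-11)/ln(0.7063) = -23.5084/-0.34772 = 67.607.
So 68 more iterations are needed.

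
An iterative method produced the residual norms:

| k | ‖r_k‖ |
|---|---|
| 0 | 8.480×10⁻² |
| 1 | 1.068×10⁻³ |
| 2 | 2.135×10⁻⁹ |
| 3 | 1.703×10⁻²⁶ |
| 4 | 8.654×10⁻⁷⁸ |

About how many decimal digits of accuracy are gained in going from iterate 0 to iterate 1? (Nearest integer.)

Digits gained ≈ log₁₀(‖r_0‖/‖r_1‖) = log₁₀(8.480×10⁻²/1.068×10⁻³) = log₁₀(79.4007) ≈ 1.900.

2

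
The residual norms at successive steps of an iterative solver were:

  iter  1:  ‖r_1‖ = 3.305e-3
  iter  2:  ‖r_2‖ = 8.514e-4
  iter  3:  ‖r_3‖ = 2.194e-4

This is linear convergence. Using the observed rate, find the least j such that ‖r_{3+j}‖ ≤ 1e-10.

Rate ρ ≈ ‖r_3‖/‖r_2‖ = 2.194e-4/8.514e-4 = 0.2577.
After j more steps, ‖r_{3+j}‖ ≈ 2.194e-4·ρ^j; need ρ^j ≤ 1e-10/2.194e-4 = 4.55789e-07.
j ≥ ln(4.55789e-07)/ln(0.2577) = -14.6012/-1.35596 = 10.768.
So 11 more iterations are needed.

11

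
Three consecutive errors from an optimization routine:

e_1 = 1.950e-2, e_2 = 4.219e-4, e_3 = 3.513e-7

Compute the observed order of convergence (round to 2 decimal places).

p ≈ ln(e_3/e_2) / ln(e_2/e_1)
  = ln(3.513e-7/4.219e-4) / ln(4.219e-4/1.950e-2)
  = ln(0.000832662) / ln(0.0216359)
  = -7.09088 / -3.83340 ≈ 1.84976

1.85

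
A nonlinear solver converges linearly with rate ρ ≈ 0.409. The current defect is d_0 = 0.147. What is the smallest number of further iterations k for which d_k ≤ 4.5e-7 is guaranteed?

After k steps, d_k ≈ 0.147·0.409^k.
Need 0.409^k ≤ 4.5e-7/0.147 = 3.06122e-06.
k ≥ ln(3.06122e-06)/ln(0.409) = -12.6967/-0.89404 = 14.201.
Smallest integer k = 15.

15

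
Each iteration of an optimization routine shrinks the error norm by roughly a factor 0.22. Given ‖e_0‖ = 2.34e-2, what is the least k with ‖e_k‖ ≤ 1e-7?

9

After k steps, ‖e_k‖ ≈ 2.34e-2·0.22^k.
Need 0.22^k ≤ 1e-7/2.34e-2 = 4.2735e-06.
k ≥ ln(4.2735e-06)/ln(0.22) = -12.3631/-1.51413 = 8.165.
Smallest integer k = 9.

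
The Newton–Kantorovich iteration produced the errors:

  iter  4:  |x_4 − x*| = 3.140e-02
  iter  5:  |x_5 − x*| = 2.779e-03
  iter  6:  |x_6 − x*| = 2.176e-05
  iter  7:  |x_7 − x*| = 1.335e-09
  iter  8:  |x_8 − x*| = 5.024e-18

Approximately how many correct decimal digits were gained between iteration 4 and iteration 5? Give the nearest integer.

Digits gained ≈ log₁₀(|x_4 − x*|/|x_5 − x*|) = log₁₀(3.140e-02/2.779e-03) = log₁₀(11.299) ≈ 1.053.

1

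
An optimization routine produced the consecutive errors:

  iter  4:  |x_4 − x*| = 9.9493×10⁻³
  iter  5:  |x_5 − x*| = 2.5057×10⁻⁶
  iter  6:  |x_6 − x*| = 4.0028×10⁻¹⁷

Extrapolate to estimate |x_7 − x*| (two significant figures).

First estimate the order: p ≈ ln(|x_6 − x*|/|x_5 − x*|) / ln(|x_5 − x*|/|x_4 − x*|) = ln(4.0028×10⁻¹⁷/2.5057×10⁻⁶)/ln(2.5057×10⁻⁶/9.9493×10⁻³) = ln(1.59748e-11)/ln(0.000251847) ≈ 3.0000.
Then |x_7 − x*| ≈ |x_6 − x*|·(|x_6 − x*|/|x_5 − x*|)^p = 4.0028×10⁻¹⁷·(1.59748e-11)^3.0000 = 4.0028×10⁻¹⁷·4.07668e-33 ≈ 1.632e-49.

1.6e-49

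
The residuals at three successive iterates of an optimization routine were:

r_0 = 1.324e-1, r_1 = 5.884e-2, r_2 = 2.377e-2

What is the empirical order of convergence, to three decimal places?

p ≈ ln(r_2/r_1) / ln(r_1/r_0)
  = ln(2.377e-2/5.884e-2) / ln(5.884e-2/1.324e-1)
  = ln(0.403977) / ln(0.444411)
  = -0.906397 / -0.811005 ≈ 1.117622

1.118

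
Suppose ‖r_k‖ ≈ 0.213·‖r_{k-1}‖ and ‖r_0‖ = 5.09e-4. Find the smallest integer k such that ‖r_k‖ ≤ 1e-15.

18

After k steps, ‖r_k‖ ≈ 5.09e-4·0.213^k.
Need 0.213^k ≤ 1e-15/5.09e-4 = 1.96464e-12.
k ≥ ln(1.96464e-12)/ln(0.213) = -26.9557/-1.54646 = 17.431.
Smallest integer k = 18.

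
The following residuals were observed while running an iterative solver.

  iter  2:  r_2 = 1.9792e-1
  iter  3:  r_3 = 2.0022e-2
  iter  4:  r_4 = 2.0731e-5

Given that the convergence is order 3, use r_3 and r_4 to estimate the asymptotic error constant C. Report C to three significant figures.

C ≈ r_4 / r_3^3
  = 2.0731e-5 / (2.0022e-2)^3
  = 2.0731e-5 / 8.02643e-06 ≈ 2.5828

2.58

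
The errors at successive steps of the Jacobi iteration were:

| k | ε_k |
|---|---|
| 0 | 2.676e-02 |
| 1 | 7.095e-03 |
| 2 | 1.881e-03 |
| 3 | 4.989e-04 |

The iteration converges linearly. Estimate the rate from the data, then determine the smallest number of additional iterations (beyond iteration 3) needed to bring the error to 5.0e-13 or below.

16

Rate ρ ≈ ε_3/ε_2 = 4.989e-04/1.881e-03 = 0.2652.
After j more steps, ε_{3+j} ≈ 4.989e-04·ρ^j; need ρ^j ≤ 5.0e-13/4.989e-04 = 1.0022e-09.
j ≥ ln(1.0022e-09)/ln(0.2652) = -20.7211/-1.32727 = 15.612.
So 16 more iterations are needed.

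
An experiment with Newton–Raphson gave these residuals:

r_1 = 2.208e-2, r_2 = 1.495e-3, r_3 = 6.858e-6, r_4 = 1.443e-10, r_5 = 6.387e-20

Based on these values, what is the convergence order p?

Consecutive ratios: r_5/r_4 = 6.387e-20/1.443e-10 = 4.4262e-10, r_4/r_3 = 1.443e-10/6.858e-6 = 2.10411e-05.
p ≈ ln(4.4262e-10)/ln(2.10411e-05) = -21.5383/-10.7690 ≈ 2.00.
So the convergence is quadratic (order 2).

2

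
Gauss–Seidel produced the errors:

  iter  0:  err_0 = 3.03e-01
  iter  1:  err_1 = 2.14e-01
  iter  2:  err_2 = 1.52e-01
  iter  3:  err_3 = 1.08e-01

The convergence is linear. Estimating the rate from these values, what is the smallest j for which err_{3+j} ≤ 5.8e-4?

16

Rate ρ ≈ err_3/err_2 = 1.08e-01/1.52e-01 = 0.7105.
After j more steps, err_{3+j} ≈ 1.08e-01·ρ^j; need ρ^j ≤ 5.8e-4/1.08e-01 = 0.00537037.
j ≥ ln(0.00537037)/ln(0.7105) = -5.2269/-0.34179 = 15.293.
So 16 more iterations are needed.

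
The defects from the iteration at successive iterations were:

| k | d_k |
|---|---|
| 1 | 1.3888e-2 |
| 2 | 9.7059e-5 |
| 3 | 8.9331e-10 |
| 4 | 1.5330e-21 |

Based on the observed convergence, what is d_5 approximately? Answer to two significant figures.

First estimate the order: p ≈ ln(d_4/d_3) / ln(d_3/d_2) = ln(1.5330e-21/8.9331e-10)/ln(8.9331e-10/9.7059e-5) = ln(1.71609e-12)/ln(9.20378e-06) ≈ 2.3363.
Then d_5 ≈ d_4·(d_4/d_3)^p = 1.5330e-21·(1.71609e-12)^2.3363 = 1.5330e-21·3.25354e-28 ≈ 4.988e-49.

5.0e-49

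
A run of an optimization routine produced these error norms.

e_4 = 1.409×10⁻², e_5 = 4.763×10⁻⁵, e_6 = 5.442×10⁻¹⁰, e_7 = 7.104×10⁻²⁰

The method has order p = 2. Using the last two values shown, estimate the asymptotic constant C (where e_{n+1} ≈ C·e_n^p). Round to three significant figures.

0.240

C ≈ e_7 / e_6^2
  = 7.104×10⁻²⁰ / (5.442×10⁻¹⁰)^2
  = 7.104×10⁻²⁰ / 2.96154e-19 ≈ 0.23988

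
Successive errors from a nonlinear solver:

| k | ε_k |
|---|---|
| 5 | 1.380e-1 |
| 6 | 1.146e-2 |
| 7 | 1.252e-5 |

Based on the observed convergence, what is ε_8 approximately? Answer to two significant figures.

9.6e-14

First estimate the order: p ≈ ln(ε_7/ε_6) / ln(ε_6/ε_5) = ln(1.252e-5/1.146e-2)/ln(1.146e-2/1.380e-1) = ln(0.0010925)/ln(0.0830435) ≈ 2.7404.
Then ε_8 ≈ ε_7·(ε_7/ε_6)^p = 1.252e-5·(0.0010925)^2.7404 = 1.252e-5·7.65756e-09 ≈ 9.587e-14.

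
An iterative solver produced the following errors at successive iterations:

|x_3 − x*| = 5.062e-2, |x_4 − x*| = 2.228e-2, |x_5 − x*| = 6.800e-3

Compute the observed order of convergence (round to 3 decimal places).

1.446

p ≈ ln(|x_5 − x*|/|x_4 − x*|) / ln(|x_4 − x*|/|x_3 − x*|)
  = ln(6.800e-3/2.228e-2) / ln(2.228e-2/5.062e-2)
  = ln(0.305206) / ln(0.440142)
  = -1.186768 / -0.820658 ≈ 1.446118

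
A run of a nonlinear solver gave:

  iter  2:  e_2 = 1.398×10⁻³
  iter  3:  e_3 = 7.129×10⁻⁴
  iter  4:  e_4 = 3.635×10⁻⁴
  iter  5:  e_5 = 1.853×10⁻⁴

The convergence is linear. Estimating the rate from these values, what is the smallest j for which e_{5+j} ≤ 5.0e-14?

Rate ρ ≈ e_5/e_4 = 1.853×10⁻⁴/3.635×10⁻⁴ = 0.5098.
After j more steps, e_{5+j} ≈ 1.853×10⁻⁴·ρ^j; need ρ^j ≤ 5.0e-14/1.853×10⁻⁴ = 2.69833e-10.
j ≥ ln(2.69833e-10)/ln(0.5098) = -22.0332/-0.67374 = 32.703.
So 33 more iterations are needed.

33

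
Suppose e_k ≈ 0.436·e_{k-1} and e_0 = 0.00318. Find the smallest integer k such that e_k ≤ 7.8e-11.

After k steps, e_k ≈ 0.00318·0.436^k.
Need 0.436^k ≤ 7.8e-11/0.00318 = 2.45283e-08.
k ≥ ln(2.45283e-08)/ln(0.436) = -17.5234/-0.83011 = 21.110.
Smallest integer k = 22.

22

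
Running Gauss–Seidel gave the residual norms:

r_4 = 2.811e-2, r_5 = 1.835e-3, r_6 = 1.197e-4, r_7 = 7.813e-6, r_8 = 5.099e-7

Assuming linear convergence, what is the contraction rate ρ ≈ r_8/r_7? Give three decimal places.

ρ ≈ r_8/r_7 = 5.099e-7/7.813e-6 = 0.06526

0.065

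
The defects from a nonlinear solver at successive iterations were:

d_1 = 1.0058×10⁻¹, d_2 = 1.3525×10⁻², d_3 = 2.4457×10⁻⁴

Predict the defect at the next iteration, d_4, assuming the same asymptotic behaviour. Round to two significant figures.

8.0e-8

First estimate the order: p ≈ ln(d_3/d_2) / ln(d_2/d_1) = ln(2.4457×10⁻⁴/1.3525×10⁻²)/ln(1.3525×10⁻²/1.0058×10⁻¹) = ln(0.0180828)/ln(0.13447) ≈ 2.0000.
Then d_4 ≈ d_3·(d_3/d_2)^p = 2.4457×10⁻⁴·(0.0180828)^2.0000 = 2.4457×10⁻⁴·0.000326988 ≈ 7.997e-08.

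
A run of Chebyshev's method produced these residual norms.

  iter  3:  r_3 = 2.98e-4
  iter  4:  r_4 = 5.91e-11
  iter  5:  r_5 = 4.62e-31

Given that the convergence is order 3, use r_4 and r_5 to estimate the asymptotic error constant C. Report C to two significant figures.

2.2

C ≈ r_5 / r_4^3
  = 4.62e-31 / (5.91e-11)^3
  = 4.62e-31 / 2.06425e-31 ≈ 2.2381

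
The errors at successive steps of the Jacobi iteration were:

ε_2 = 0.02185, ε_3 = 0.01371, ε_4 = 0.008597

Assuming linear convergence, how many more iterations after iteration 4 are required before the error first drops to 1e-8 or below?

Rate ρ ≈ ε_4/ε_3 = 0.008597/0.01371 = 0.6271.
After j more steps, ε_{4+j} ≈ 0.008597·ρ^j; need ρ^j ≤ 1e-8/0.008597 = 1.1632e-06.
j ≥ ln(1.1632e-06)/ln(0.6271) = -13.6643/-0.46665 = 29.282.
So 30 more iterations are needed.

30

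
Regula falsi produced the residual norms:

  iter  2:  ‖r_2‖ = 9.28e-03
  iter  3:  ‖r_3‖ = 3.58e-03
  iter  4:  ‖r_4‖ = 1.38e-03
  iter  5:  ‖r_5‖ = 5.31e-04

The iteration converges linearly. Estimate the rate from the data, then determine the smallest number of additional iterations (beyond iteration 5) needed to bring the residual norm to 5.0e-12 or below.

Rate ρ ≈ ‖r_5‖/‖r_4‖ = 5.31e-04/1.38e-03 = 0.3848.
After j more steps, ‖r_{5+j}‖ ≈ 5.31e-04·ρ^j; need ρ^j ≤ 5.0e-12/5.31e-04 = 9.4162e-09.
j ≥ ln(9.4162e-09)/ln(0.3848) = -18.4808/-0.95503 = 19.351.
So 20 more iterations are needed.

20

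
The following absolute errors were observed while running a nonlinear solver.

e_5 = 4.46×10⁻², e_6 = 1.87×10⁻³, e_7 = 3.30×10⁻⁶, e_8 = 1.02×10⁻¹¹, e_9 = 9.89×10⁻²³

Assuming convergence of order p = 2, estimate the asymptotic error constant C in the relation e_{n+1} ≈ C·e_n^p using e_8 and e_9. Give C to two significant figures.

0.95

C ≈ e_9 / e_8^2
  = 9.89×10⁻²³ / (1.02×10⁻¹¹)^2
  = 9.89×10⁻²³ / 1.0404e-22 ≈ 0.9506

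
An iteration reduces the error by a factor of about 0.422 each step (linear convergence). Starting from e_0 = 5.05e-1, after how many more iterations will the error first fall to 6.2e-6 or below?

After k steps, e_k ≈ 5.05e-1·0.422^k.
Need 0.422^k ≤ 6.2e-6/5.05e-1 = 1.22772e-05.
k ≥ ln(1.22772e-05)/ln(0.422) = -11.3078/-0.86275 = 13.107.
Smallest integer k = 14.

14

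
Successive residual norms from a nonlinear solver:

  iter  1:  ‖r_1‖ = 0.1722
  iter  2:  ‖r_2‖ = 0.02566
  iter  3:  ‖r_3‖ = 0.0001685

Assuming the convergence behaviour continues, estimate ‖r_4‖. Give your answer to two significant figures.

2.9e-10

First estimate the order: p ≈ ln(‖r_3‖/‖r_2‖) / ln(‖r_2‖/‖r_1‖) = ln(0.0001685/0.02566)/ln(0.02566/0.1722) = ln(0.00656664)/ln(0.149013) ≈ 2.6400.
Then ‖r_4‖ ≈ ‖r_3‖·(‖r_3‖/‖r_2‖)^p = 0.0001685·(0.00656664)^2.6400 = 0.0001685·1.72896e-06 ≈ 2.913e-10.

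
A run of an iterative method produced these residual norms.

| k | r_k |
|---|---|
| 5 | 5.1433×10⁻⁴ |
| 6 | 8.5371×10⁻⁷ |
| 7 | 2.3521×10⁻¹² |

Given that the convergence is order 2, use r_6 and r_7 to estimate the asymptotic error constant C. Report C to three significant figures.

3.23

C ≈ r_7 / r_6^2
  = 2.3521×10⁻¹² / (8.5371×10⁻⁷)^2
  = 2.3521×10⁻¹² / 7.28821e-13 ≈ 3.2273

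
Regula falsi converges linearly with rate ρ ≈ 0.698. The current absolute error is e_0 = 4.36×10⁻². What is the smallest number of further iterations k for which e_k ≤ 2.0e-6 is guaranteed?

After k steps, e_k ≈ 4.36×10⁻²·0.698^k.
Need 0.698^k ≤ 2.0e-6/4.36×10⁻² = 4.58716e-05.
k ≥ ln(4.58716e-05)/ln(0.698) = -9.9897/-0.35954 = 27.785.
Smallest integer k = 28.

28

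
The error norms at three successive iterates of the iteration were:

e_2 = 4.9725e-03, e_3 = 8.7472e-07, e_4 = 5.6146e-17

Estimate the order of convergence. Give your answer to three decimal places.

2.715

p ≈ ln(e_4/e_3) / ln(e_3/e_2)
  = ln(5.6146e-17/8.7472e-07) / ln(8.7472e-07/4.9725e-03)
  = ln(6.41874e-11) / ln(0.000175912)
  = -23.469214 / -8.645527 ≈ 2.714608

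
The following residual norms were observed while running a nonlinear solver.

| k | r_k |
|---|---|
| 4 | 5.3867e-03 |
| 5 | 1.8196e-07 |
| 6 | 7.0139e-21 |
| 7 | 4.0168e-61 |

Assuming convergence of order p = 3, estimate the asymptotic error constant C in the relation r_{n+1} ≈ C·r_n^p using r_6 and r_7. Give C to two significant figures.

1.2

C ≈ r_7 / r_6^3
  = 4.0168e-61 / (7.0139e-21)^3
  = 4.0168e-61 / 3.45047e-61 ≈ 1.1641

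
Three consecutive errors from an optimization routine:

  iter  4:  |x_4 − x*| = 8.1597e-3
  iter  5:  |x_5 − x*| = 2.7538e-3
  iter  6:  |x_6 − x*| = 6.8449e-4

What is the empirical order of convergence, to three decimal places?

1.282

p ≈ ln(|x_6 − x*|/|x_5 − x*|) / ln(|x_5 − x*|/|x_4 − x*|)
  = ln(6.8449e-4/2.7538e-3) / ln(2.7538e-3/8.1597e-3)
  = ln(0.248562) / ln(0.337488)
  = -1.392063 / -1.086225 ≈ 1.281560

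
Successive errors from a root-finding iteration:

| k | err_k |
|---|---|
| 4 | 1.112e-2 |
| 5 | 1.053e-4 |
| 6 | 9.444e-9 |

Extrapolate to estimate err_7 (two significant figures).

First estimate the order: p ≈ ln(err_6/err_5) / ln(err_5/err_4) = ln(9.444e-9/1.053e-4)/ln(1.053e-4/1.112e-2) = ln(8.96866e-05)/ln(0.00946942) ≈ 2.0000.
Then err_7 ≈ err_6·(err_6/err_5)^p = 9.444e-9·(8.96866e-05)^2.0000 = 9.444e-9·8.04369e-09 ≈ 7.596e-17.

7.6e-17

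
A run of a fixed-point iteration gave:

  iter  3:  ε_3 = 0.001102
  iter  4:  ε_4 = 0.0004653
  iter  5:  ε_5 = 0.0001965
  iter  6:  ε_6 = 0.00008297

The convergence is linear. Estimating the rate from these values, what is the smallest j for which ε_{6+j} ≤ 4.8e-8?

9

Rate ρ ≈ ε_6/ε_5 = 0.00008297/0.0001965 = 0.4222.
After j more steps, ε_{6+j} ≈ 0.00008297·ρ^j; need ρ^j ≤ 4.8e-8/0.00008297 = 0.000578522.
j ≥ ln(0.000578522)/ln(0.4222) = -7.4550/-0.86228 = 8.646.
So 9 more iterations are needed.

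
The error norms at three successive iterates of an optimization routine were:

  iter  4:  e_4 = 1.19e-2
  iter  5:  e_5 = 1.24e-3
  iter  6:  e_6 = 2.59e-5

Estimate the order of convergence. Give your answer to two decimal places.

p ≈ ln(e_6/e_5) / ln(e_5/e_4)
  = ln(2.59e-5/1.24e-3) / ln(1.24e-3/1.19e-2)
  = ln(0.0208871) / ln(0.104202)
  = -3.86862 / -2.26142 ≈ 1.71070

1.71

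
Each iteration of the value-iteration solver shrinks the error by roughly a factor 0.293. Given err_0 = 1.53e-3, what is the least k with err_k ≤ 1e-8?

10

After k steps, err_k ≈ 1.53e-3·0.293^k.
Need 0.293^k ≤ 1e-8/1.53e-3 = 6.53595e-06.
k ≥ ln(6.53595e-06)/ln(0.293) = -11.9382/-1.22758 = 9.725.
Smallest integer k = 10.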